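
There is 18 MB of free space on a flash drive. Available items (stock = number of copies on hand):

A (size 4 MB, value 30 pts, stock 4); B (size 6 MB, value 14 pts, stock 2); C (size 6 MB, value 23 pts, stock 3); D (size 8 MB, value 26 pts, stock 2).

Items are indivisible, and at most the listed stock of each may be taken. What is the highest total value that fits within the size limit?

120 pts

Best selections within size 18 and stock limits:
- 4×A: size 16, value 120
- 3×A + 1×C: size 18, value 113
Best: 120 pts.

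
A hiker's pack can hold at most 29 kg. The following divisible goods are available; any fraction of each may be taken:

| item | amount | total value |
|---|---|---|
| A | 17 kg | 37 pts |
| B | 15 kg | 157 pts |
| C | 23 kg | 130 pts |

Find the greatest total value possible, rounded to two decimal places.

236.13

Take in order of value per unit:
- B (157/15 per unit): all 15 → value 157, running total 157.00
- C (130/23 per unit): 14 of 23 → value 14×130/23 = 79.1304, running total 236.13
Total 236.13.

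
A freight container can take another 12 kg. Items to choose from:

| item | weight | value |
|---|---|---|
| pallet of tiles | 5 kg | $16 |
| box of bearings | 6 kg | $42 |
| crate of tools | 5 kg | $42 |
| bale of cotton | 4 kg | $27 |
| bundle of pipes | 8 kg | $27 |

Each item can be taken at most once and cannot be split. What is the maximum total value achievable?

This is a 0/1 knapsack; check combinations near the capacity.
- box of bearings+crate of tools: weight 6+5=11, value 42+42=84
- crate of tools+bale of cotton: weight 5+4=9, value 42+27=69
- box of bearings+bale of cotton: weight 6+4=10, value 42+27=69
- pallet of tiles+crate of tools: weight 5+5=10, value 16+42=58
Best: $84.

$84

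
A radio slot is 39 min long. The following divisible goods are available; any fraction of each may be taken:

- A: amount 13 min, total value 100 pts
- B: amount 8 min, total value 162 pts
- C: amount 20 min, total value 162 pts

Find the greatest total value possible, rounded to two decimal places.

408.62

Take in order of value per unit:
- B (162/8 per unit): all 8 → value 162, running total 162.00
- C (162/20 per unit): all 20 → value 162, running total 324.00
- A (100/13 per unit): 11 of 13 → value 11×100/13 = 84.6154, running total 408.62
Total 408.62.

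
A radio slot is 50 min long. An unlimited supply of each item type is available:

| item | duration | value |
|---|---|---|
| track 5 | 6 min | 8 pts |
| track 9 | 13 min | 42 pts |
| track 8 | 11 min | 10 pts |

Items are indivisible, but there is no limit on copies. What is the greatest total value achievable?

136 pts

Best value-per-unit is track 9 at 42/13; filling with it alone gives 3×42 = 126.
Optimal mix: 3×track 9 + 1×track 8 → duration 50, value 136.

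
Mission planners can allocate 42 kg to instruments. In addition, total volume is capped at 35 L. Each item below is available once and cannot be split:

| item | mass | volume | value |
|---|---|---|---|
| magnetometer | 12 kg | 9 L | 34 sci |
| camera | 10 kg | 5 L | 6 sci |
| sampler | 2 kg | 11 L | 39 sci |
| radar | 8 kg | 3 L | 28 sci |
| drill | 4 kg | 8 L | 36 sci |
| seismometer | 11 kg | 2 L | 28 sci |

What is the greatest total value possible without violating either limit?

Feasible sets respecting both limits:
- magnetometer+sampler+radar+drill+seismometer: mass 37, volume 33, value 165
- magnetometer+camera+sampler+drill+seismometer: mass 39, volume 35, value 143
- magnetometer+sampler+radar+drill: mass 26, volume 31, value 137
Best: 165 sci.

165 sci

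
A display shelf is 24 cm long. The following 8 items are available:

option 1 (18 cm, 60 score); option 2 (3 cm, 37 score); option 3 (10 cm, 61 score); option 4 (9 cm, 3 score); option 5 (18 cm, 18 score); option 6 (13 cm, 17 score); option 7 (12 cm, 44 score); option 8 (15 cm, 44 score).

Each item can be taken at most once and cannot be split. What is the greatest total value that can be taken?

Check high-value combinations within 24 cm:
- option 3+option 7: length 10+12=22, value 61+44=105
- option 2+option 3+option 4: length 3+10+9=22, value 37+61+3=101
- option 2+option 3: length 3+10=13, value 37+61=98
Best: 105 score.

105 score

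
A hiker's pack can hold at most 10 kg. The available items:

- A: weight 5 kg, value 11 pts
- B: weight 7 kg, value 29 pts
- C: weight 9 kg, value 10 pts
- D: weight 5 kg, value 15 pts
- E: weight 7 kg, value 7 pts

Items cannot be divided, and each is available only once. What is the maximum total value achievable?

29 pts

Check high-value combinations within 10 kg:
- B: weight 7, value 29
- A+D: weight 5+5=10, value 11+15=26
- D: weight 5, value 15
Best: 29 pts.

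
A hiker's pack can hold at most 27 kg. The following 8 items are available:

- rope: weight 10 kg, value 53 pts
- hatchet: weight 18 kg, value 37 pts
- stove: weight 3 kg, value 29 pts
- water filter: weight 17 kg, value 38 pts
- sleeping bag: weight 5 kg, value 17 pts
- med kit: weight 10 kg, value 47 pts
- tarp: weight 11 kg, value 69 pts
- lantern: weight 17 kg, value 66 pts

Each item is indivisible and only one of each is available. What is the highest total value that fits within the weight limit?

151 pts

Check high-value combinations within 27 kg:
- rope+stove+tarp: weight 10+3+11=24, value 53+29+69=151
- stove+med kit+tarp: weight 3+10+11=24, value 29+47+69=145
- rope+sleeping bag+tarp: weight 10+5+11=26, value 53+17+69=139
Best: 151 pts.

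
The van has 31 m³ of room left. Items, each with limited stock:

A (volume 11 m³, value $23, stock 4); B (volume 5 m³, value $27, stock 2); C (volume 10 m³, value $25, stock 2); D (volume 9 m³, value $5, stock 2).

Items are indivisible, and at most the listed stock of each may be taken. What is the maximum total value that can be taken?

$104

Best selections within volume 31 and stock limits:
- 2×B + 2×C: volume 30, value 104
- 1×A + 2×B + 1×C: volume 31, value 102
Best: $104.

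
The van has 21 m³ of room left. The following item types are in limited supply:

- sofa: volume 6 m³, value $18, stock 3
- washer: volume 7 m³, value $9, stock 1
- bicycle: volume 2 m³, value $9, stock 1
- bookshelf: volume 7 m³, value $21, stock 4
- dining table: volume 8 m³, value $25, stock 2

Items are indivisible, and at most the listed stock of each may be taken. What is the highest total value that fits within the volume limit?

$66

Best selections within volume 21 and stock limits:
- 2×sofa + 1×bicycle + 1×bookshelf: volume 21, value 66
- 1×sofa + 1×bookshelf + 1×dining table: volume 21, value 64
- 3×sofa + 1×bicycle: volume 20, value 63
Best: $66.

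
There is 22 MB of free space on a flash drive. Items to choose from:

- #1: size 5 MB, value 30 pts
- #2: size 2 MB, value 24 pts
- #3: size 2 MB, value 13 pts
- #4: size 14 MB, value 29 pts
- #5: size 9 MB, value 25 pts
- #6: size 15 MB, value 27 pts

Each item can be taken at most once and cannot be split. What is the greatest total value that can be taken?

This is a 0/1 knapsack; check combinations near the capacity.
- #1+#2+#3+#5: size 5+2+2+9=18, value 30+24+13+25=92
- #1+#2+#4: size 5+2+14=21, value 30+24+29=83
- #1+#2+#6: size 5+2+15=22, value 30+24+27=81
- #1+#2+#5: size 5+2+9=16, value 30+24+25=79
Best: 92 pts.

92 pts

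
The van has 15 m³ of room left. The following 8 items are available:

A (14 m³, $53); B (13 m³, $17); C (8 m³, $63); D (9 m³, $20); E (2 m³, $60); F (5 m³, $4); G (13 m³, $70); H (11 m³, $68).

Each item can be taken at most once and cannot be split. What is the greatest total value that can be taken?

Check high-value combinations within 15 m³:
- E+G: volume 2+13=15, value 60+70=130
- E+H: volume 2+11=13, value 60+68=128
- C+E+F: volume 8+2+5=15, value 63+60+4=127
- C+E: volume 8+2=10, value 63+60=123
Best: $130.

$130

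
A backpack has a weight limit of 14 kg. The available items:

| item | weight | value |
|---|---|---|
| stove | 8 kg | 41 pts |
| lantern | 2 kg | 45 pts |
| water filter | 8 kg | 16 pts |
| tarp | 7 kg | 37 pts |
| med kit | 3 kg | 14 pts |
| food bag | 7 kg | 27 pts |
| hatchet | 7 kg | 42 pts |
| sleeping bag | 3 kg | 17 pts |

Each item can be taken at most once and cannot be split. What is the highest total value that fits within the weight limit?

104 pts

Check high-value combinations within 14 kg:
- lantern+hatchet+sleeping bag: weight 2+7+3=12, value 45+42+17=104
- stove+lantern+sleeping bag: weight 8+2+3=13, value 41+45+17=103
- lantern+med kit+hatchet: weight 2+3+7=12, value 45+14+42=101
- stove+lantern+med kit: weight 8+2+3=13, value 41+45+14=100
Best: 104 pts.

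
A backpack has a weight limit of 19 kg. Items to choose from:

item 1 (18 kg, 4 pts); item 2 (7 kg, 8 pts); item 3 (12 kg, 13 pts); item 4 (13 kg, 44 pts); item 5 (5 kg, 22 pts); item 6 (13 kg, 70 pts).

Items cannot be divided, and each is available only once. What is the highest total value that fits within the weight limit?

92 pts

Check high-value combinations within 19 kg:
- item 5+item 6: weight 5+13=18, value 22+70=92
- item 6: weight 13, value 70
- item 4+item 5: weight 13+5=18, value 44+22=66
- item 4: weight 13, value 44
Best: 92 pts.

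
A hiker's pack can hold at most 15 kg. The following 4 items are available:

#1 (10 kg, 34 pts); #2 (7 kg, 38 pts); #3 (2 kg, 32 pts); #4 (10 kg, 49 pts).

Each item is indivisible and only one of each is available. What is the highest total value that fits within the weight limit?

Check high-value combinations within 15 kg:
- #3+#4: weight 2+10=12, value 32+49=81
- #2+#3: weight 7+2=9, value 38+32=70
- #1+#3: weight 10+2=12, value 34+32=66
Best: 81 pts.

81 pts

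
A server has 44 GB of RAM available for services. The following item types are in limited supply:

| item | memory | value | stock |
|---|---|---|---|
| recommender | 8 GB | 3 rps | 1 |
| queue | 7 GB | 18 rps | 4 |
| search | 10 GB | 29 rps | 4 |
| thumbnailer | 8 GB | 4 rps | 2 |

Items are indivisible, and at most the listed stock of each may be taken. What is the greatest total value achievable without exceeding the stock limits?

Top feasible selections:
- 2×queue + 3×search: memory 44, value 123
- 4×search: memory 40, value 116
- 3×queue + 2×search: memory 41, value 112
Best: 123 rps.

123 rps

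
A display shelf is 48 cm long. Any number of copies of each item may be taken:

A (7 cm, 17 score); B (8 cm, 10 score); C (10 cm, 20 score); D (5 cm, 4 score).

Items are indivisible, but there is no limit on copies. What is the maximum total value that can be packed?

Best value-per-unit is A at 17/7; filling with it alone gives 6×17 = 102.
Optimal mix: 4×A + 2×C → length 48, value 108.

108 score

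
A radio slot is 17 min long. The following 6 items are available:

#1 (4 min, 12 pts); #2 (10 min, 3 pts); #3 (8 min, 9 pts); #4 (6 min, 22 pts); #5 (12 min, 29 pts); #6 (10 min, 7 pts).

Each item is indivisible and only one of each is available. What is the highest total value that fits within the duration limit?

41 pts

This is a 0/1 knapsack; check combinations near the capacity.
- #1+#5: duration 4+12=16, value 12+29=41
- #1+#4: duration 4+6=10, value 12+22=34
- #3+#4: duration 8+6=14, value 9+22=31
- #5: duration 12, value 29
- #4+#6: duration 6+10=16, value 22+7=29
Best: 41 pts.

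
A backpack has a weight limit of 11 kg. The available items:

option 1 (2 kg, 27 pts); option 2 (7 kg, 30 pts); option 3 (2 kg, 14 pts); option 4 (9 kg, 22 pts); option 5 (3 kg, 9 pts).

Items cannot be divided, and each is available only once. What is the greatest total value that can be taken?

Check high-value combinations within 11 kg:
- option 1+option 2+option 3: weight 2+7+2=11, value 27+30+14=71
- option 1+option 2: weight 2+7=9, value 27+30=57
- option 1+option 3+option 5: weight 2+2+3=7, value 27+14+9=50
Best: 71 pts.

71 pts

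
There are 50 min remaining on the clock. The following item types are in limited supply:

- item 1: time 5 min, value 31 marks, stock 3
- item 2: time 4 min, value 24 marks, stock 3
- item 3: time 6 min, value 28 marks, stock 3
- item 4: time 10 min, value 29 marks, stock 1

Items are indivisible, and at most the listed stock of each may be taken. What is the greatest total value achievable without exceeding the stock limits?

250 marks

Best selections within time 50 and stock limits:
- 3×item 1 + 3×item 2 + 2×item 3 + 1×item 4: time 49, value 250
- 3×item 1 + 3×item 2 + 3×item 3: time 45, value 249
- 2×item 1 + 3×item 2 + 3×item 3 + 1×item 4: time 50, value 247
Best: 250 marks.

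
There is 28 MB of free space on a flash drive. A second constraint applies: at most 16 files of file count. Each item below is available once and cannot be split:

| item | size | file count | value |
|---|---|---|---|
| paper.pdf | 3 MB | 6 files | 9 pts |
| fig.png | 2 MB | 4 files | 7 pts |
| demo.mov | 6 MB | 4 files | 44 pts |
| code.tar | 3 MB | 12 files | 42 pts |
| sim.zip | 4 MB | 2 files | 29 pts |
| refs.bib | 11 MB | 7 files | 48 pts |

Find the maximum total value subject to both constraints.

121 pts

Feasible sets respecting both limits:
- demo.mov+sim.zip+refs.bib: size 21, file count 13, value 121
- fig.png+demo.mov+refs.bib: size 19, file count 15, value 99
- demo.mov+refs.bib: size 17, file count 11, value 92
Best: 121 pts.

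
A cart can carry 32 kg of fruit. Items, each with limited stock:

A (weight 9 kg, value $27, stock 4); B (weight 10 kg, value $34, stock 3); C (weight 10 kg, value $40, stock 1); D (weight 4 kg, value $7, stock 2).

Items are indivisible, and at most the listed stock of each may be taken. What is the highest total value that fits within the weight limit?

$108

Best selections within weight 32 and stock limits:
- 2×B + 1×C: weight 30, value 108
- 3×B: weight 30, value 102
- 1×A + 1×B + 1×C: weight 29, value 101
Best: $108.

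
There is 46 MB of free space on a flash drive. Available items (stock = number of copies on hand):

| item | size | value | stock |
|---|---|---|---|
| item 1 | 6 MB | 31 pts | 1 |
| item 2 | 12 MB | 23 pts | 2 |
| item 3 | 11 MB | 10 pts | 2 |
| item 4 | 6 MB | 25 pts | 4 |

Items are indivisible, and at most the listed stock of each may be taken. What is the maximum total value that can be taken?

Best selections within size 46 and stock limits:
- 1×item 1 + 1×item 2 + 4×item 4: size 42, value 154
- 1×item 1 + 1×item 3 + 4×item 4: size 41, value 141
- 1×item 1 + 4×item 4: size 30, value 131
- 1×item 1 + 1×item 2 + 3×item 4: size 36, value 129
Best: 154 pts.

154 pts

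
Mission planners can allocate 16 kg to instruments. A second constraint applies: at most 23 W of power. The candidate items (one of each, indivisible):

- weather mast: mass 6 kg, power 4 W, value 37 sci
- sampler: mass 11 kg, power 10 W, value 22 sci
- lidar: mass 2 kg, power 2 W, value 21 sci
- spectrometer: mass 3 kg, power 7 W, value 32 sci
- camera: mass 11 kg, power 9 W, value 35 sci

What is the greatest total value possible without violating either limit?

Feasible sets respecting both limits:
- weather mast+lidar+spectrometer: mass 11, power 13, value 90
- lidar+spectrometer+camera: mass 16, power 18, value 88
- sampler+lidar+spectrometer: mass 16, power 19, value 75
Best: 90 sci.

90 sci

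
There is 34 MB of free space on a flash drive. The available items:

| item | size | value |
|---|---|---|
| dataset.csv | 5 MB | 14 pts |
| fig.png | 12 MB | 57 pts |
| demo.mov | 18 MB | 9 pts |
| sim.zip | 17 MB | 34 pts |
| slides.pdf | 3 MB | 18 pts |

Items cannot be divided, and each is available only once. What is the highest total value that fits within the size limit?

109 pts

Check high-value combinations within 34 MB:
- fig.png+sim.zip+slides.pdf: size 12+17+3=32, value 57+34+18=109
- dataset.csv+fig.png+sim.zip: size 5+12+17=34, value 14+57+34=105
- fig.png+sim.zip: size 12+17=29, value 57+34=91
- dataset.csv+fig.png+slides.pdf: size 5+12+3=20, value 14+57+18=89
Best: 109 pts.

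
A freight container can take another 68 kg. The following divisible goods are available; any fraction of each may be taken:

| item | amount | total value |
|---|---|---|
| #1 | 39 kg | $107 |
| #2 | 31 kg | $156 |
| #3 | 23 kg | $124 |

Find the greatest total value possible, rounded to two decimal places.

318.41

Take in order of value per unit:
- #3 (124/23 per unit): all 23 → value 124, running total 124.00
- #2 (156/31 per unit): all 31 → value 156, running total 280.00
- #1 (107/39 per unit): 14 of 39 → value 14×107/39 = 38.4103, running total 318.41
Total 318.41.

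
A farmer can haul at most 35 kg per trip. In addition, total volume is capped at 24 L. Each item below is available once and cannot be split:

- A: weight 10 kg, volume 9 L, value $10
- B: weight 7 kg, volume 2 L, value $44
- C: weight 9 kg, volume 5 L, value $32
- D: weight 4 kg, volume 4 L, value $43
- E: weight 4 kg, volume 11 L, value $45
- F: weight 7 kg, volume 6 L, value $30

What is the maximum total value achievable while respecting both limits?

$164

Feasible sets respecting both limits:
- B+C+D+E: weight 24, volume 22, value 164
- B+D+E+F: weight 22, volume 23, value 162
- B+C+E+F: weight 27, volume 24, value 151
- B+C+D+F: weight 27, volume 17, value 149
Best: $164.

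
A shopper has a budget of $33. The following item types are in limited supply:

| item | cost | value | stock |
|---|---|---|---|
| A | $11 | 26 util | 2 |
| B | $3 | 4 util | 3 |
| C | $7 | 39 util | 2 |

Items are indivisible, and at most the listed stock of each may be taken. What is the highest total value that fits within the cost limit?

Top feasible selections:
- 1×A + 2×B + 2×C: cost 31, value 112
- 1×A + 1×B + 2×C: cost 28, value 108
- 1×A + 2×C: cost 25, value 104
- 2×A + 1×B + 1×C: cost 32, value 95
Best: 112 util.

112 util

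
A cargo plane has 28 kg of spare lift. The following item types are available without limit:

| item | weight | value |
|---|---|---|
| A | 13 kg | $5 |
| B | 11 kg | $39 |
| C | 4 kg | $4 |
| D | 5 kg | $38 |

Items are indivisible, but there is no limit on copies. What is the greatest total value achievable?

Best value-per-unit is D at 38/5, and filling with it alone uses weight 5×5=25. No mix of the others beats 5×38 = 190.

$190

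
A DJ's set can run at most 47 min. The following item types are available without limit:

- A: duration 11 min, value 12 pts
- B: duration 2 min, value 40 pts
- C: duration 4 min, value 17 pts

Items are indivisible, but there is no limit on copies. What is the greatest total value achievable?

920 pts

Best value-per-unit is B at 40/2, and filling with it alone uses duration 23×2=46. No mix of the others beats 23×40 = 920.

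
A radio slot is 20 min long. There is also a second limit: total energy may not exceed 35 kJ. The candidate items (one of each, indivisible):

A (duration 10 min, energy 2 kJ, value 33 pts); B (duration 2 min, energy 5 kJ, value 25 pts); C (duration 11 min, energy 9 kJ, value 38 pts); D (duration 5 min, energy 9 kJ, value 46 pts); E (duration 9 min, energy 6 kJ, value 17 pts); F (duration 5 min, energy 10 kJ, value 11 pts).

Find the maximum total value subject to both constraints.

Feasible sets respecting both limits:
- B+C+D: duration 18, energy 23, value 109
- A+B+D: duration 17, energy 16, value 104
- A+D+F: duration 20, energy 21, value 90
- B+D+E: duration 16, energy 20, value 88
Best: 109 pts.

109 pts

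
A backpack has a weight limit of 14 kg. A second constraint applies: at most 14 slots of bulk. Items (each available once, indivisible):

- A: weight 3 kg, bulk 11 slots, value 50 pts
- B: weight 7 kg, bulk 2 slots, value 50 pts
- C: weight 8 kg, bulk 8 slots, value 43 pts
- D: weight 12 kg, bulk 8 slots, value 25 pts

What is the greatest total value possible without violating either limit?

Feasible sets respecting both limits:
- A+B: weight 10, bulk 13, value 100
- A: weight 3, bulk 11, value 50
- B: weight 7, bulk 2, value 50
- C: weight 8, bulk 8, value 43
Best: 100 pts.

100 pts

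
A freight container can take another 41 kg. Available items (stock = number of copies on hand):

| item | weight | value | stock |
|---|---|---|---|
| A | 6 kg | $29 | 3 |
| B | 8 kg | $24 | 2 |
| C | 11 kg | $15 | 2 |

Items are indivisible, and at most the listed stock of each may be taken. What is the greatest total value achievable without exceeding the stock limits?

$135

Best selections within weight 41 and stock limits:
- 3×A + 2×B: weight 34, value 135
- 3×A + 1×B + 1×C: weight 37, value 126
- 2×A + 2×B + 1×C: weight 39, value 121
- 3×A + 2×C: weight 40, value 117
Best: $135.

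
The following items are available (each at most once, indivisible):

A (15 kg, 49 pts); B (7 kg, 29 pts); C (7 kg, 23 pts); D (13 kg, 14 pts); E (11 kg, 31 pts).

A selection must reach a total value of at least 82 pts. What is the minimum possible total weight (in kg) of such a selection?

25

Subsets with value ≥ 82, sorted by total weight:
- B+C+E: weight 25, value 83
- A+B+C: weight 29, value 101
Minimum weight: 25 kg.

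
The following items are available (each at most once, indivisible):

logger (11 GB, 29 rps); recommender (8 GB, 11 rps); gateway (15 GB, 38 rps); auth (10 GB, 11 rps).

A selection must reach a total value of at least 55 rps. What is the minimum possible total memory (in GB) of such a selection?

26

Subsets with value ≥ 55, sorted by total memory:
- logger+gateway: memory 26, value 67
- recommender+gateway+auth: memory 33, value 60
- logger+recommender+gateway: memory 34, value 78
- logger+gateway+auth: memory 36, value 78
Minimum memory: 26 GB.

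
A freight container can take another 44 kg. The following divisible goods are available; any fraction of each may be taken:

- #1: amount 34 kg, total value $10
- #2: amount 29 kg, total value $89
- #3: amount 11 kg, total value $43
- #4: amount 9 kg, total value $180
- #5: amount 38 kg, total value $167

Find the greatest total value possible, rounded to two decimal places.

Take in order of value per unit:
- #4 (180/9 per unit): all 9 → value 180, running total 180.00
- #5 (167/38 per unit): 35 of 38 → value 35×167/38 = 153.8158, running total 333.82
Total 333.82.

333.82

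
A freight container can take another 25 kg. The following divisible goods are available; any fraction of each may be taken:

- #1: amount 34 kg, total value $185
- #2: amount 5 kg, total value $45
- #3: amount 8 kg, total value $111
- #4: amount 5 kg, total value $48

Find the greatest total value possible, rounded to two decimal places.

Take in order of value per unit:
- #3 (111/8 per unit): all 8 → value 111, running total 111.00
- #4 (48/5 per unit): all 5 → value 48, running total 159.00
- #2 (45/5 per unit): all 5 → value 45, running total 204.00
- #1 (185/34 per unit): 7 of 34 → value 7×185/34 = 38.0882, running total 242.09
Total 242.09.

242.09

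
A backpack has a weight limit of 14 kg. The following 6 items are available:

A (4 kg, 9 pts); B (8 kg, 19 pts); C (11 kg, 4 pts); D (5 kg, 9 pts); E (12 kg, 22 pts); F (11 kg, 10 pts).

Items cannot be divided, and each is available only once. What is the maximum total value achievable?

28 pts

This is a 0/1 knapsack; check combinations near the capacity.
- A+B: weight 4+8=12, value 9+19=28
- B+D: weight 8+5=13, value 19+9=28
- E: weight 12, value 22
- B: weight 8, value 19
Best: 28 pts.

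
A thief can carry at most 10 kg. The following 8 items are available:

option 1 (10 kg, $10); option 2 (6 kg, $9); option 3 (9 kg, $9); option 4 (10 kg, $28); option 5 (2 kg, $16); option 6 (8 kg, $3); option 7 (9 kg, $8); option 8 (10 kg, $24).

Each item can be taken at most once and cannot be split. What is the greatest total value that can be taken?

This is a 0/1 knapsack; check combinations near the capacity.
- option 4: weight 10, value 28
- option 2+option 5: weight 6+2=8, value 9+16=25
- option 8: weight 10, value 24
Best: $28.

$28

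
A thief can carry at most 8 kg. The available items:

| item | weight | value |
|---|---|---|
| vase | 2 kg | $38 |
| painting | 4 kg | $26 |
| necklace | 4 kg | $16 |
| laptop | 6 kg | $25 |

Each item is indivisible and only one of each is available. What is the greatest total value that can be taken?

$64

Check high-value combinations within 8 kg:
- vase+painting: weight 2+4=6, value 38+26=64
- vase+laptop: weight 2+6=8, value 38+25=63
- vase+necklace: weight 2+4=6, value 38+16=54
- painting+necklace: weight 4+4=8, value 26+16=42
Best: $64.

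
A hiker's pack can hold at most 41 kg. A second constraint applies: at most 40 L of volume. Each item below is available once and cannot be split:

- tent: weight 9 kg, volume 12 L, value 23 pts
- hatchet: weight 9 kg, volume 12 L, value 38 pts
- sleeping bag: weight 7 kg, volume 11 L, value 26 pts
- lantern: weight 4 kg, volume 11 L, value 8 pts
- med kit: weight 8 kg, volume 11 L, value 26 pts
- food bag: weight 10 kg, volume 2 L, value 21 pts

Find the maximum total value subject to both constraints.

111 pts

Feasible sets respecting both limits:
- hatchet+sleeping bag+med kit+food bag: weight 34, volume 36, value 111
- tent+hatchet+sleeping bag+food bag: weight 35, volume 37, value 108
- tent+hatchet+med kit+food bag: weight 36, volume 37, value 108
- tent+sleeping bag+med kit+food bag: weight 34, volume 36, value 96
Best: 111 pts.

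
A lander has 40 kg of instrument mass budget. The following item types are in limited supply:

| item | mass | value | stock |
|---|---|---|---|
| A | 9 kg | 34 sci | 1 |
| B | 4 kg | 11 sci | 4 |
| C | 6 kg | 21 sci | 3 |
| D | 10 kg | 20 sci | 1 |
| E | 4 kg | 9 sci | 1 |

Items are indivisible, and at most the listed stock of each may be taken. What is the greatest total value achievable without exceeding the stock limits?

130 sci

Top feasible selections:
- 1×A + 3×B + 3×C: mass 39, value 130
- 1×A + 2×B + 3×C + 1×E: mass 39, value 128
- 1×A + 4×B + 2×C: mass 37, value 120
Best: 130 sci.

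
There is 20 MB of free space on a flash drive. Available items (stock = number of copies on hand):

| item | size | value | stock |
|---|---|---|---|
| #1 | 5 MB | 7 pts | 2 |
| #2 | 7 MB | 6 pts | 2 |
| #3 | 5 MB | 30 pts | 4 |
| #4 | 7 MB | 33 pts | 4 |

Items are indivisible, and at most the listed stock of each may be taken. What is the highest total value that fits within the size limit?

Best selections within size 20 and stock limits:
- 4×#3: size 20, value 120
- 1×#1 + 3×#3: size 20, value 97
- 1×#3 + 2×#4: size 19, value 96
Best: 120 pts.

120 pts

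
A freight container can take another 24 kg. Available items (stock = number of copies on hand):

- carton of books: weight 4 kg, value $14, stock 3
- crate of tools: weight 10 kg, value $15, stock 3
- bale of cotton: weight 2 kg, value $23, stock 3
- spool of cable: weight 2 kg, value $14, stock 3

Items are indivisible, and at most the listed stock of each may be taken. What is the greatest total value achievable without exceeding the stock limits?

$153

Top feasible selections:
- 3×carton of books + 3×bale of cotton + 3×spool of cable: weight 24, value 153
- 2×carton of books + 3×bale of cotton + 3×spool of cable: weight 20, value 139
- 3×carton of books + 3×bale of cotton + 2×spool of cable: weight 22, value 139
- 3×carton of books + 2×bale of cotton + 3×spool of cable: weight 22, value 130
Best: $153.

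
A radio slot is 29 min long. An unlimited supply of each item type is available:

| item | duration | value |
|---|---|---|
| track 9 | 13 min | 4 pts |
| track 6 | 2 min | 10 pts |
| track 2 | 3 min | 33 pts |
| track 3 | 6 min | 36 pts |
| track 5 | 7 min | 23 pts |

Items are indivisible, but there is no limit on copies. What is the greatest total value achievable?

Best value-per-unit is track 2 at 33/3; filling with it alone gives 9×33 = 297.
Optimal mix: 1×track 6 + 9×track 2 → duration 29, value 307.

307 pts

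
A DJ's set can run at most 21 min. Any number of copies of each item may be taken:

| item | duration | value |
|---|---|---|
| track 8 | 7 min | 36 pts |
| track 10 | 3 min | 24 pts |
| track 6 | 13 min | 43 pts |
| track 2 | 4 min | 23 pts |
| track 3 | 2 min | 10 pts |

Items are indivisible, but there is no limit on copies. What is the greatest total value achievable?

168 pts

Best value-per-unit is track 10 at 24/3, and filling with it alone uses duration 7×3=21. No mix of the others beats 7×24 = 168.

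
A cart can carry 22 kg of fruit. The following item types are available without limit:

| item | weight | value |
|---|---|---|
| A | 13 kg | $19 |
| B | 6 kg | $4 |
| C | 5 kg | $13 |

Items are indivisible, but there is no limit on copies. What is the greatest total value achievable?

Best value-per-unit is C at 13/5, and filling with it alone uses weight 4×5=20. No mix of the others beats 4×13 = 52.

$52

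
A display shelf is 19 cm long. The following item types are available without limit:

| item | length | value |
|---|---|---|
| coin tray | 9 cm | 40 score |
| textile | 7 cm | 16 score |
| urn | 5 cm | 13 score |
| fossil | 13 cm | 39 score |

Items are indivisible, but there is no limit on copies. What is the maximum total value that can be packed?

80 score

Best value-per-unit is coin tray at 40/9, and filling with it alone uses length 2×9=18. No mix of the others beats 2×40 = 80.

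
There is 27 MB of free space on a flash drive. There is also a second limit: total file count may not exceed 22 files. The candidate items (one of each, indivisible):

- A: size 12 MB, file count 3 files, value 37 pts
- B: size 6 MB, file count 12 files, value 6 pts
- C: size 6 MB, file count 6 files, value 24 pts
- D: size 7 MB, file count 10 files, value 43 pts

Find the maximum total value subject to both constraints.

104 pts

Feasible sets respecting both limits:
- A+C+D: size 25, file count 19, value 104
- A+D: size 19, file count 13, value 80
- A+B+C: size 24, file count 21, value 67
Best: 104 pts.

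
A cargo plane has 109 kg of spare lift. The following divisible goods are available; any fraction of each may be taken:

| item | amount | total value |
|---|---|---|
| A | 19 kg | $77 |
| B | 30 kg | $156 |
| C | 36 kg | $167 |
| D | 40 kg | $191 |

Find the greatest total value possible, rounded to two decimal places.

Take in order of value per unit:
- B (156/30 per unit): all 30 → value 156, running total 156.00
- D (191/40 per unit): all 40 → value 191, running total 347.00
- C (167/36 per unit): all 36 → value 167, running total 514.00
- A (77/19 per unit): 3 of 19 → value 3×77/19 = 12.1579, running total 526.16
Total 526.16.

526.16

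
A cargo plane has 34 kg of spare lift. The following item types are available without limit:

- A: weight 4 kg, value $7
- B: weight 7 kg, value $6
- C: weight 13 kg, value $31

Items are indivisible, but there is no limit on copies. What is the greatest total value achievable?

$76

Best value-per-unit is C at 31/13; filling with it alone gives 2×31 = 62.
Optimal mix: 2×A + 2×C → weight 34, value 76.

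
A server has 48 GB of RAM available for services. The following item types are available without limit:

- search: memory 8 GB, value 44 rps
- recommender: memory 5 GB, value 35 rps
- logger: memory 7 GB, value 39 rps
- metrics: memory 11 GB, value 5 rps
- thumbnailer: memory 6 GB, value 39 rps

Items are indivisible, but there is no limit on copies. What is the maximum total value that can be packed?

Best value-per-unit is recommender at 35/5; filling with it alone gives 9×35 = 315.
Optimal mix: 6×recommender + 3×thumbnailer → memory 48, value 327.

327 rps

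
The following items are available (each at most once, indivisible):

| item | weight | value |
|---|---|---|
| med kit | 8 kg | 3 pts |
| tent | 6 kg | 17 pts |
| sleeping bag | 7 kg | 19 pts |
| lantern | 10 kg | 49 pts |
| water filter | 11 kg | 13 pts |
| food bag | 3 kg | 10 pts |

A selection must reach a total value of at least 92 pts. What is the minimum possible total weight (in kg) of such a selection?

Subsets with value ≥ 92, sorted by total weight:
- tent+sleeping bag+lantern+food bag: weight 26, value 95
- tent+sleeping bag+lantern+water filter: weight 34, value 98
- med kit+tent+sleeping bag+lantern+food bag: weight 34, value 98
Minimum weight: 26 kg.

26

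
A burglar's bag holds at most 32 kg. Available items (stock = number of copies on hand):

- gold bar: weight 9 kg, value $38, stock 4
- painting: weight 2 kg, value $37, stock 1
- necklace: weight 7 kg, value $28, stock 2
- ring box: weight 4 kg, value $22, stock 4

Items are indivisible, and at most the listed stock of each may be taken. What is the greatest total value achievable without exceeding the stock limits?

Top feasible selections:
- 1×painting + 2×necklace + 4×ring box: weight 32, value 181
- 2×gold bar + 1×painting + 3×ring box: weight 32, value 179
- 1×gold bar + 1×painting + 1×necklace + 3×ring box: weight 30, value 169
- 1×gold bar + 1×painting + 4×ring box: weight 27, value 163
Best: $181.

$181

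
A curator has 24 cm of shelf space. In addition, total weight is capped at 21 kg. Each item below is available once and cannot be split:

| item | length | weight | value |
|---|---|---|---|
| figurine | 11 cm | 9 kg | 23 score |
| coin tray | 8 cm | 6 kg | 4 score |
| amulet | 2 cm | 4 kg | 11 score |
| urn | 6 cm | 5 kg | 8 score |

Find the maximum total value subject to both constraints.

42 score

Feasible sets respecting both limits:
- figurine+amulet+urn: length 19, weight 18, value 42
- figurine+coin tray+amulet: length 21, weight 19, value 38
- figurine+amulet: length 13, weight 13, value 34
- figurine+urn: length 17, weight 14, value 31
Best: 42 score.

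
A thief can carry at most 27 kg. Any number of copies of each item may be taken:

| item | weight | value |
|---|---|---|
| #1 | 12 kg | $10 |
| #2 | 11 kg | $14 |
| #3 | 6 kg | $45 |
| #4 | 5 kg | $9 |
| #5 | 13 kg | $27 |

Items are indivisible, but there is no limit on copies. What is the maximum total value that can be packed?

$180

Best value-per-unit is #3 at 45/6, and filling with it alone uses weight 4×6=24. No mix of the others beats 4×45 = 180.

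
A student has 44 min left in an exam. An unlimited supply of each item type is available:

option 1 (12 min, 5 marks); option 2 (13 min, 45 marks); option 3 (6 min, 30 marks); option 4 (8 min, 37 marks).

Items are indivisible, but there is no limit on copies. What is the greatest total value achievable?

Best value-per-unit is option 3 at 30/6; filling with it alone gives 7×30 = 210.
Optimal mix: 6×option 3 + 1×option 4 → time 44, value 217.

217 marks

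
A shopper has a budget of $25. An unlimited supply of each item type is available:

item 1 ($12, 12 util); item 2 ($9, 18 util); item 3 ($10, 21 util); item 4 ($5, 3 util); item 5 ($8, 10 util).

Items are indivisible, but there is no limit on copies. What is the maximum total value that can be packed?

Best value-per-unit is item 3 at 21/10; filling with it alone gives 2×21 = 42.
Optimal mix: 2×item 3 + 1×item 4 → cost 25, value 45.

45 util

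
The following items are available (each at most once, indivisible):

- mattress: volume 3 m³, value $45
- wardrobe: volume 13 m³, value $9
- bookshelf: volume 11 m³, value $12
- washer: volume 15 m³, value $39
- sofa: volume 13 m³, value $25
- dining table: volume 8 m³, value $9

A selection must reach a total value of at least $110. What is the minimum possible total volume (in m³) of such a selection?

39

Subsets with value ≥ 110, sorted by total volume:
- mattress+washer+sofa+dining table: volume 39, value 118
- mattress+bookshelf+washer+sofa: volume 42, value 121
- mattress+wardrobe+washer+sofa: volume 44, value 118
- mattress+bookshelf+washer+sofa+dining table: volume 50, value 130
Minimum volume: 39 m³.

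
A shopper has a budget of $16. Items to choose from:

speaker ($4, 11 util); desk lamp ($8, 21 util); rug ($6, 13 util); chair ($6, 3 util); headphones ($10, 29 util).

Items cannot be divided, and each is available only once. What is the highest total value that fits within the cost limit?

42 util

This is a 0/1 knapsack; check combinations near the capacity.
- rug+headphones: cost 6+10=16, value 13+29=42
- speaker+headphones: cost 4+10=14, value 11+29=40
- desk lamp+rug: cost 8+6=14, value 21+13=34
- speaker+desk lamp: cost 4+8=12, value 11+21=32
Best: 42 util.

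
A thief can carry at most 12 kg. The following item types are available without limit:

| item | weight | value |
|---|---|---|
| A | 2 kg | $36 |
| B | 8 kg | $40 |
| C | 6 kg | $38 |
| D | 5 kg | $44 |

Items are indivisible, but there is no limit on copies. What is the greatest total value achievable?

Best value-per-unit is A at 36/2, and filling with it alone uses weight 6×2=12. No mix of the others beats 6×36 = 216.

$216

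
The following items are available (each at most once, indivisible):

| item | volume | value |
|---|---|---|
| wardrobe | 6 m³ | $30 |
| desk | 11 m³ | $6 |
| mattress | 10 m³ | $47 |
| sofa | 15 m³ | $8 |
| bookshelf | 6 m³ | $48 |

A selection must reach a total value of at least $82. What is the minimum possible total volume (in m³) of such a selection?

Subsets with value ≥ 82, sorted by total volume:
- mattress+bookshelf: volume 16, value 95
- wardrobe+mattress+bookshelf: volume 22, value 125
- wardrobe+desk+bookshelf: volume 23, value 84
Minimum volume: 16 m³.

16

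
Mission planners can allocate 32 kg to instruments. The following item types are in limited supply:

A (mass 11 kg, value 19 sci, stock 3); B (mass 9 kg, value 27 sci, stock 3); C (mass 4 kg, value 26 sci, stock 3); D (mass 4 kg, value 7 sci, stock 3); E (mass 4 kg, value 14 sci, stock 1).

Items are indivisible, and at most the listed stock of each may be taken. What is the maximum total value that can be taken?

Best selections within mass 32 and stock limits:
- 2×B + 3×C: mass 30, value 132
- 1×B + 3×C + 1×D + 1×E: mass 29, value 126
Best: 132 sci.

132 sci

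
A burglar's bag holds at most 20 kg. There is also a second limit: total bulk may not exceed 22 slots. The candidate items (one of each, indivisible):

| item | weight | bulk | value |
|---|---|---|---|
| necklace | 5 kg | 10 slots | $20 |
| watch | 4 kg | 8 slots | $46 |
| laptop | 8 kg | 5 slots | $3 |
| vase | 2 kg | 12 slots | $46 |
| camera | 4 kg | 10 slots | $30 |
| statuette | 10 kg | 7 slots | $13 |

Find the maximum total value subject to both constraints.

Feasible sets respecting both limits:
- watch+vase: weight 6, bulk 20, value 92
- watch+camera: weight 8, bulk 18, value 76
- vase+camera: weight 6, bulk 22, value 76
Best: $92.

$92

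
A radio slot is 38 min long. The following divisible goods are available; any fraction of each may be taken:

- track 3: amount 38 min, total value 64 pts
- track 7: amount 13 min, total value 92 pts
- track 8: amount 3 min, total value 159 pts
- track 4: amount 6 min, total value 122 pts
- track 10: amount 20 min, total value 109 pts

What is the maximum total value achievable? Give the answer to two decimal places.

460.20

Take in order of value per unit:
- track 8 (159/3 per unit): all 3 → value 159, running total 159.00
- track 4 (122/6 per unit): all 6 → value 122, running total 281.00
- track 7 (92/13 per unit): all 13 → value 92, running total 373.00
- track 10 (109/20 per unit): 16 of 20 → value 16×109/20 = 87.2000, running total 460.20
Total 460.20.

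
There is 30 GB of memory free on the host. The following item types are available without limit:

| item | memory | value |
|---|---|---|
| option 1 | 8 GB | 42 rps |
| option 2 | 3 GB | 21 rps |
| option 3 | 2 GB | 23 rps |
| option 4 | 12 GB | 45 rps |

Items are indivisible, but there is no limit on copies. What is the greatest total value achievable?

Best value-per-unit is option 3 at 23/2, and filling with it alone uses memory 15×2=30. No mix of the others beats 15×23 = 345.

345 rps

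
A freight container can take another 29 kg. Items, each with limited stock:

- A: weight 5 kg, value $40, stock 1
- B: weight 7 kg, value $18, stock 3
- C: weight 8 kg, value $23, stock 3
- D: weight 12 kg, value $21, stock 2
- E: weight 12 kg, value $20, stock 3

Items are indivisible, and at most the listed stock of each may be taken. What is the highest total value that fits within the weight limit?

$109

Best selections within weight 29 and stock limits:
- 1×A + 3×C: weight 29, value 109
- 1×A + 1×B + 2×C: weight 28, value 104
- 1×A + 2×B + 1×C: weight 27, value 99
- 1×A + 3×B: weight 26, value 94
Best: $109.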